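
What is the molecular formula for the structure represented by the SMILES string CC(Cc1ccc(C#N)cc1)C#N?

Heavy atoms from the SMILES: 11 C, 2 N.
Implicit hydrogens by atom environment:
  4 × C (aromatic): 1 H each → 4
  2 × C (aromatic): no H
  2 × C: no H
  2 × N: no H
  1 × C: 3 H
  1 × C: 2 H
  1 × C: 1 H
  Total hydrogens = 10.
Molecular formula: C11H10N2

C11H10N2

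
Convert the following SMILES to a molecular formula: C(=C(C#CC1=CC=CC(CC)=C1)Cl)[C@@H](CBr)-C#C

Heavy atoms from the SMILES: 1 Br, 16 C, 1 Cl.
Implicit hydrogens by atom environment:
  4 × C (aromatic): 1 H each → 4
  4 × C: no H
  3 × C: 1 H each → 3
  2 × C: 2 H each → 4
  2 × C (aromatic): no H
  1 × Br: no H
  1 × C: 3 H
  1 × Cl: no H
  Total hydrogens = 14.
Molecular formula: C16H14BrCl

C16H14BrCl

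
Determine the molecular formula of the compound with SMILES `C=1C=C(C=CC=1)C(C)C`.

C9H12

Heavy atoms from the SMILES: 9 C.
Implicit hydrogens by atom environment:
  5 × C (aromatic): 1 H each → 5
  2 × C: 3 H each → 6
  1 × C: 1 H
  1 × C (aromatic): no H
  Total hydrogens = 12.
Molecular formula: C9H12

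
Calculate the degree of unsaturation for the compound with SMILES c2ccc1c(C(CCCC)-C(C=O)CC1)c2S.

6

Molecular formula from the SMILES: C15H20OS.
DoU = (2C + 2 + N − H − X)/2 = (2·15 + 2 + 0 − 20 − 0)/2 = 12/2 = 6.
(Structurally: 2 ring(s) + 4 π bond(s) = 6.)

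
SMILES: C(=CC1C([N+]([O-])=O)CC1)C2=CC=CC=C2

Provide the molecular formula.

Heavy atoms from the SMILES: 12 C, 1 N, 2 O.
Implicit hydrogens by atom environment:
  5 × C (aromatic): 1 H each → 5
  4 × C: 1 H each → 4
  2 × C: 2 H each → 4
  1 × C (aromatic): no H
  1 × N (charge +1): no H
  1 × O: no H
  1 × O (charge -1): no H
  Total hydrogens = 13.
Molecular formula: C12H13NO2

C12H13NO2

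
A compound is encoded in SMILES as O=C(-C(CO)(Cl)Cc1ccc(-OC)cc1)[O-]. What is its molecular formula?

C11H12ClO4-

Heavy atoms from the SMILES: 11 C, 1 Cl, 4 O.
Implicit hydrogens by atom environment:
  4 × C (aromatic): 1 H each → 4
  2 × C: 2 H each → 4
  2 × C: no H
  2 × C (aromatic): no H
  2 × O: no H
  1 × C: 3 H
  1 × Cl: no H
  1 × O: 1 H
  1 × O (charge -1): no H
  Total hydrogens = 12.
Net charge -1.
Molecular formula: C11H12ClO4-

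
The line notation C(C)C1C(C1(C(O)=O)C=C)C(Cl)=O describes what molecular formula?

C9H11ClO3

Heavy atoms from the SMILES: 9 C, 1 Cl, 3 O.
Implicit hydrogens by atom environment:
  3 × C: 1 H each → 3
  3 × C: no H
  2 × C: 2 H each → 4
  2 × O: no H
  1 × C: 3 H
  1 × Cl: no H
  1 × O: 1 H
  Total hydrogens = 11.
Molecular formula: C9H11ClO3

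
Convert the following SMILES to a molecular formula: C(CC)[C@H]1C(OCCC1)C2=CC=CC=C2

C14H20O

Heavy atoms from the SMILES: 14 C, 1 O.
Implicit hydrogens by atom environment:
  5 × C: 2 H each → 10
  5 × C (aromatic): 1 H each → 5
  2 × C: 1 H each → 2
  1 × C: 3 H
  1 × C (aromatic): no H
  1 × O: no H
  Total hydrogens = 20.
Molecular formula: C14H20O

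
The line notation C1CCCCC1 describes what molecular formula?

Heavy atoms from the SMILES: 6 C.
Implicit hydrogens by atom environment:
  6 × C: 2 H each → 12
  Total hydrogens = 12.
Molecular formula: C6H12

C6H12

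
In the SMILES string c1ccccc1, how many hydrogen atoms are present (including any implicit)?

Hydrogens are implicit in SMILES; fill each atom to its normal valence:
  6 × C (aromatic): 1 H each → 6
  Total hydrogens = 6.

6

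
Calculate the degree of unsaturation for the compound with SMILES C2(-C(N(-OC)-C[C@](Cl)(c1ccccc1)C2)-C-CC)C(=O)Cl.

Molecular formula from the SMILES: C16H21Cl2NO2.
DoU = (2C + 2 + N − H − X)/2 = (2·16 + 2 + 1 − 21 − 2)/2 = 12/2 = 6.
(Structurally: 2 ring(s) + 4 π bond(s) = 6.)

6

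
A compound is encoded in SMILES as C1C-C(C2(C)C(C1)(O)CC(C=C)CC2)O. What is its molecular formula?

Heavy atoms from the SMILES: 13 C, 2 O.
Implicit hydrogens by atom environment:
  7 × C: 2 H each → 14
  3 × C: 1 H each → 3
  2 × C: no H
  2 × O: 1 H each → 2
  1 × C: 3 H
  Total hydrogens = 22.
Molecular formula: C13H22O2

C13H22O2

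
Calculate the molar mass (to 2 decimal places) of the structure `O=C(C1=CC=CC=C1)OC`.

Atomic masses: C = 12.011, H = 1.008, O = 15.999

Molecular formula: C8H8O2.
M = 8×12.011 + 8×1.008 + 2×15.999 = 136.15 g/mol.

136.15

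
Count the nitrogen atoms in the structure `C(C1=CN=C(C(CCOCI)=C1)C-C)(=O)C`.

The symbol for nitrogen appears 1 time in the SMILES.

1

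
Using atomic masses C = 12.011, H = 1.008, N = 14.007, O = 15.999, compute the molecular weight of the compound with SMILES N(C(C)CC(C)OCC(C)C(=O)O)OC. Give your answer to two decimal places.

Molecular formula: C10H21NO4.
M = 10×12.011 + 21×1.008 + 1×14.007 + 4×15.999 = 219.28 g/mol.

219.28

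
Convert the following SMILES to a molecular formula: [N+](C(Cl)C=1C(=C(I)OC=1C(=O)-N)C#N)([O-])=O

C7H3ClIN3O4

Heavy atoms from the SMILES: 7 C, 1 Cl, 1 I, 3 N, 4 O.
Implicit hydrogens by atom environment:
  4 × C (aromatic): no H
  2 × C: no H
  2 × O: no H
  1 × C: 1 H
  1 × Cl: no H
  1 × I: no H
  1 × N: 2 H
  1 × N: no H
  1 × N (charge +1): no H
  1 × O (aromatic): no H
  1 × O (charge -1): no H
  Total hydrogens = 3.
Molecular formula: C7H3ClIN3O4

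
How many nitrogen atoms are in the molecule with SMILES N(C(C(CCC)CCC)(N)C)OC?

The symbol for nitrogen appears 2 times in the SMILES.

2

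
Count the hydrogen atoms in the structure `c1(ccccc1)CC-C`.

Hydrogens are implicit in SMILES; fill each atom to its normal valence:
  5 × C (aromatic): 1 H each → 5
  2 × C: 2 H each → 4
  1 × C: 3 H
  1 × C (aromatic): no H
  Total hydrogens = 12.

12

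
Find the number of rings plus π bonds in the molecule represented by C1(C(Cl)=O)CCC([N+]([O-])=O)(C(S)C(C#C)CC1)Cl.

Molecular formula from the SMILES: C11H13Cl2NO3S.
DoU = (2C + 2 + N − H − X)/2 = (2·11 + 2 + 1 − 13 − 2)/2 = 10/2 = 5.
(Structurally: 1 ring(s) + 4 π bond(s) = 5.)

5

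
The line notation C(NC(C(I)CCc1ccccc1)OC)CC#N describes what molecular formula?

C14H19IN2O

Heavy atoms from the SMILES: 14 C, 1 I, 2 N, 1 O.
Implicit hydrogens by atom environment:
  5 × C (aromatic): 1 H each → 5
  4 × C: 2 H each → 8
  2 × C: 1 H each → 2
  1 × C: 3 H
  1 × C: no H
  1 × C (aromatic): no H
  1 × I: no H
  1 × N: 1 H
  1 × N: no H
  1 × O: no H
  Total hydrogens = 19.
Molecular formula: C14H19IN2O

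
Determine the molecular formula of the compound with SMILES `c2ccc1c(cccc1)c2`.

C10H8

Heavy atoms from the SMILES: 10 C.
Implicit hydrogens by atom environment:
  8 × C (aromatic): 1 H each → 8
  2 × C (aromatic): no H
  Total hydrogens = 8.
Molecular formula: C10H8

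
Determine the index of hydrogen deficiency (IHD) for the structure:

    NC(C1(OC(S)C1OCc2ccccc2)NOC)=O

Molecular formula from the SMILES: C12H16N2O4S.
DoU = (2C + 2 + N − H − X)/2 = (2·12 + 2 + 2 − 16 − 0)/2 = 12/2 = 6.
(Structurally: 2 ring(s) + 4 π bond(s) = 6.)

6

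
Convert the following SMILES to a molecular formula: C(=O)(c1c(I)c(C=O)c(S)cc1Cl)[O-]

C8H3ClIO3S-

Heavy atoms from the SMILES: 8 C, 1 Cl, 1 I, 3 O, 1 S.
Implicit hydrogens by atom environment:
  5 × C (aromatic): no H
  2 × O: no H
  1 × C (aromatic): 1 H
  1 × C: 1 H
  1 × C: no H
  1 × Cl: no H
  1 × I: no H
  1 × O (charge -1): no H
  1 × S: 1 H
  Total hydrogens = 3.
Net charge -1.
Molecular formula: C8H3ClIO3S-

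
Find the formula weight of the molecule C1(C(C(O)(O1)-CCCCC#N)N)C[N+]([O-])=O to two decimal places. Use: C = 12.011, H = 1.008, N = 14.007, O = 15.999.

229.24

Molecular formula: C9H15N3O4.
M = 9×12.011 + 15×1.008 + 3×14.007 + 4×15.999 = 229.24 g/mol.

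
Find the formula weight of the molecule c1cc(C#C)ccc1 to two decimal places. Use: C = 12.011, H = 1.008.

102.14

Molecular formula: C8H6.
M = 8×12.011 + 6×1.008 = 102.14 g/mol.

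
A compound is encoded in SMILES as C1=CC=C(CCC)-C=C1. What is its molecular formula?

C9H12

Heavy atoms from the SMILES: 9 C.
Implicit hydrogens by atom environment:
  5 × C (aromatic): 1 H each → 5
  2 × C: 2 H each → 4
  1 × C: 3 H
  1 × C (aromatic): no H
  Total hydrogens = 12.
Molecular formula: C9H12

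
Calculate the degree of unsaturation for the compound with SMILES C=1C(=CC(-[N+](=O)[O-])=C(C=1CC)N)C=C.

6

Molecular formula from the SMILES: C10H12N2O2.
DoU = (2C + 2 + N − H − X)/2 = (2·10 + 2 + 2 − 12 − 0)/2 = 12/2 = 6.
(Structurally: 1 ring(s) + 5 π bond(s) = 6.)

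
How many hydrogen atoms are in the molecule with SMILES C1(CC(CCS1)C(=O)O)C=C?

Hydrogens are implicit in SMILES; fill each atom to its normal valence:
  4 × C: 2 H each → 8
  3 × C: 1 H each → 3
  1 × C: no H
  1 × O: 1 H
  1 × O: no H
  1 × S: no H
  Total hydrogens = 12.

12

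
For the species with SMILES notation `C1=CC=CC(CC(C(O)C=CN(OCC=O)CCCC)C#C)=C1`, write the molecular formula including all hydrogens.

C19H25NO3

Heavy atoms from the SMILES: 19 C, 1 N, 3 O.
Implicit hydrogens by atom environment:
  6 × C: 1 H each → 6
  5 × C: 2 H each → 10
  5 × C (aromatic): 1 H each → 5
  2 × O: no H
  1 × C: 3 H
  1 × C: no H
  1 × C (aromatic): no H
  1 × N: no H
  1 × O: 1 H
  Total hydrogens = 25.
Molecular formula: C19H25NO3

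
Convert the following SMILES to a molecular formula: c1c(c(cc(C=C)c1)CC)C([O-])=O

C11H11O2-

Heavy atoms from the SMILES: 11 C, 2 O.
Implicit hydrogens by atom environment:
  3 × C (aromatic): 1 H each → 3
  3 × C (aromatic): no H
  2 × C: 2 H each → 4
  1 × C: 3 H
  1 × C: 1 H
  1 × C: no H
  1 × O: no H
  1 × O (charge -1): no H
  Total hydrogens = 11.
Net charge -1.
Molecular formula: C11H11O2-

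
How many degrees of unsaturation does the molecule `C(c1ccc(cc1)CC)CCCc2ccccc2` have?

8

Molecular formula from the SMILES: C18H22.
DoU = (2C + 2 + N − H − X)/2 = (2·18 + 2 + 0 − 22 − 0)/2 = 16/2 = 8.
(Structurally: 2 ring(s) + 6 π bond(s) = 8.)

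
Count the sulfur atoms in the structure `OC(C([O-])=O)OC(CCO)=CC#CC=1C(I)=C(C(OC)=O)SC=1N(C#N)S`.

The symbol for sulfur appears 2 times in the SMILES.

2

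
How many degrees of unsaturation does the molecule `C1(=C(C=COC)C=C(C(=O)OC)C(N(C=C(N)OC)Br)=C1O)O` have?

Molecular formula from the SMILES: C14H17BrN2O6.
DoU = (2C + 2 + N − H − X)/2 = (2·14 + 2 + 2 − 17 − 1)/2 = 14/2 = 7.
(Structurally: 1 ring(s) + 6 π bond(s) = 7.)

7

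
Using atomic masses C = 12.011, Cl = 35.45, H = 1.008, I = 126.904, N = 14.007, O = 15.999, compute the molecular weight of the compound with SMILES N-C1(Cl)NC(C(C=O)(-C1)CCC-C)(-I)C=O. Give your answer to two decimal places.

Molecular formula: C10H16ClIN2O2.
M = 10×12.011 + 1×35.45 + 16×1.008 + 1×126.904 + 2×14.007 + 2×15.999 = 358.60 g/mol.

358.60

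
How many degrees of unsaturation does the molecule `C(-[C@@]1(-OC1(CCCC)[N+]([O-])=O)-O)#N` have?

4

Molecular formula from the SMILES: C7H10N2O4.
DoU = (2C + 2 + N − H − X)/2 = (2·7 + 2 + 2 − 10 − 0)/2 = 8/2 = 4.
(Structurally: 1 ring(s) + 3 π bond(s) = 4.)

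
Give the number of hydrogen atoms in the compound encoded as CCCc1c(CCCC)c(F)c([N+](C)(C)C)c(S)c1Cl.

26

Hydrogens are implicit in SMILES; fill each atom to its normal valence:
  6 × C (aromatic): no H
  5 × C: 3 H each → 15
  5 × C: 2 H each → 10
  1 × Cl: no H
  1 × F: no H
  1 × N (charge +1): no H
  1 × S: 1 H
  Total hydrogens = 26.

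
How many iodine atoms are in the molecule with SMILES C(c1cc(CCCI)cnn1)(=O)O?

1

The symbol for iodine appears 1 time in the SMILES.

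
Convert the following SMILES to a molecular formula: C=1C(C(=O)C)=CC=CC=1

Heavy atoms from the SMILES: 8 C, 1 O.
Implicit hydrogens by atom environment:
  5 × C (aromatic): 1 H each → 5
  1 × C: 3 H
  1 × C (aromatic): no H
  1 × C: no H
  1 × O: no H
  Total hydrogens = 8.
Molecular formula: C8H8O

C8H8O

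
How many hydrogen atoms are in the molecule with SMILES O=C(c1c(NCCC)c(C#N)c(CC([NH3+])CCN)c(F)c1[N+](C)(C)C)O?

Hydrogens are implicit in SMILES; fill each atom to its normal valence:
  6 × C (aromatic): no H
  5 × C: 2 H each → 10
  4 × C: 3 H each → 12
  2 × C: no H
  1 × C: 1 H
  1 × F: no H
  1 × N (charge +1): 3 H
  1 × N: 2 H
  1 × N: 1 H
  1 × N: no H
  1 × N (charge +1): no H
  1 × O: 1 H
  1 × O: no H
  Total hydrogens = 30.

30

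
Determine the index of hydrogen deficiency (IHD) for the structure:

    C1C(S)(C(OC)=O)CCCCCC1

Molecular formula from the SMILES: C10H18O2S.
DoU = (2C + 2 + N − H − X)/2 = (2·10 + 2 + 0 − 18 − 0)/2 = 4/2 = 2.
(Structurally: 1 ring(s) + 1 π bond(s) = 2.)

2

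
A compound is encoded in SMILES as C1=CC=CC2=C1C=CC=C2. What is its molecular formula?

C10H8

Heavy atoms from the SMILES: 10 C.
Implicit hydrogens by atom environment:
  8 × C (aromatic): 1 H each → 8
  2 × C (aromatic): no H
  Total hydrogens = 8.
Molecular formula: C10H8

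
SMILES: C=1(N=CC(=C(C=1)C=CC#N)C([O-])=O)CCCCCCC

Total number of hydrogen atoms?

Hydrogens are implicit in SMILES; fill each atom to its normal valence:
  6 × C: 2 H each → 12
  3 × C (aromatic): no H
  2 × C (aromatic): 1 H each → 2
  2 × C: 1 H each → 2
  2 × C: no H
  1 × C: 3 H
  1 × N (aromatic): no H
  1 × N: no H
  1 × O: no H
  1 × O (charge -1): no H
  Total hydrogens = 19.

19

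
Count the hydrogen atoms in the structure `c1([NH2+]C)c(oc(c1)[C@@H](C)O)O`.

Hydrogens are implicit in SMILES; fill each atom to its normal valence:
  3 × C (aromatic): no H
  2 × C: 3 H each → 6
  2 × O: 1 H each → 2
  1 × C (aromatic): 1 H
  1 × C: 1 H
  1 × N (charge +1): 2 H
  1 × O (aromatic): no H
  Total hydrogens = 12.

12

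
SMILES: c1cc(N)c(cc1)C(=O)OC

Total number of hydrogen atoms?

Hydrogens are implicit in SMILES; fill each atom to its normal valence:
  4 × C (aromatic): 1 H each → 4
  2 × C (aromatic): no H
  2 × O: no H
  1 × C: 3 H
  1 × C: no H
  1 × N: 2 H
  Total hydrogens = 9.

9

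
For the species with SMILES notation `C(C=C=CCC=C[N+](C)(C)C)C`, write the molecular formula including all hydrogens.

C11H20N+

Heavy atoms from the SMILES: 11 C, 1 N.
Implicit hydrogens by atom environment:
  4 × C: 3 H each → 12
  4 × C: 1 H each → 4
  2 × C: 2 H each → 4
  1 × C: no H
  1 × N (charge +1): no H
  Total hydrogens = 20.
Net charge +1.
Molecular formula: C11H20N+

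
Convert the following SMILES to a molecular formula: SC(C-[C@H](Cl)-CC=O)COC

C7H13ClO2S

Heavy atoms from the SMILES: 7 C, 1 Cl, 2 O, 1 S.
Implicit hydrogens by atom environment:
  3 × C: 2 H each → 6
  3 × C: 1 H each → 3
  2 × O: no H
  1 × C: 3 H
  1 × Cl: no H
  1 × S: 1 H
  Total hydrogens = 13.
Molecular formula: C7H13ClO2S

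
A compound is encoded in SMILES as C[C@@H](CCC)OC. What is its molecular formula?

Heavy atoms from the SMILES: 6 C, 1 O.
Implicit hydrogens by atom environment:
  3 × C: 3 H each → 9
  2 × C: 2 H each → 4
  1 × C: 1 H
  1 × O: no H
  Total hydrogens = 14.
Molecular formula: C6H14O

C6H14O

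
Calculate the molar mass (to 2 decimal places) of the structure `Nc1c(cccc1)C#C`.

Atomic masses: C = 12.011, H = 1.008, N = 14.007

Molecular formula: C8H7N.
M = 8×12.011 + 7×1.008 + 1×14.007 = 117.15 g/mol.

117.15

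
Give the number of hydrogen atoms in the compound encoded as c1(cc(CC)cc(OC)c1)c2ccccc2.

16

Hydrogens are implicit in SMILES; fill each atom to its normal valence:
  8 × C (aromatic): 1 H each → 8
  4 × C (aromatic): no H
  2 × C: 3 H each → 6
  1 × C: 2 H
  1 × O: no H
  Total hydrogens = 16.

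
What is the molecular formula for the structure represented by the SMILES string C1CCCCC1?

C6H12

Heavy atoms from the SMILES: 6 C.
Implicit hydrogens by atom environment:
  6 × C: 2 H each → 12
  Total hydrogens = 12.
Molecular formula: C6H12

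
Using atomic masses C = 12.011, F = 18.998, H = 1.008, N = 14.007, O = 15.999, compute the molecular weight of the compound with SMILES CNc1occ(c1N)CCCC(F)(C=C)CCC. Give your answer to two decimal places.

Molecular formula: C14H23FN2O.
M = 14×12.011 + 1×18.998 + 23×1.008 + 2×14.007 + 1×15.999 = 254.35 g/mol.

254.35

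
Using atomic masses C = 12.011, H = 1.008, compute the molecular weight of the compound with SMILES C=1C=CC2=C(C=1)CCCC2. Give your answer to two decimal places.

Molecular formula: C10H12.
M = 10×12.011 + 12×1.008 = 132.21 g/mol.

132.21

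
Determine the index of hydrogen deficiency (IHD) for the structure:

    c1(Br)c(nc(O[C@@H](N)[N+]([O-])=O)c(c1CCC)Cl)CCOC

5

Molecular formula from the SMILES: C12H17BrClN3O4.
DoU = (2C + 2 + N − H − X)/2 = (2·12 + 2 + 3 − 17 − 2)/2 = 10/2 = 5.
(Structurally: 1 ring(s) + 4 π bond(s) = 5.)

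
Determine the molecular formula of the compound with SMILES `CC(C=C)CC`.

C6H12

Heavy atoms from the SMILES: 6 C.
Implicit hydrogens by atom environment:
  2 × C: 3 H each → 6
  2 × C: 2 H each → 4
  2 × C: 1 H each → 2
  Total hydrogens = 12.
Molecular formula: C6H12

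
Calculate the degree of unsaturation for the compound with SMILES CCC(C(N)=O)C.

1

Molecular formula from the SMILES: C5H11NO.
DoU = (2C + 2 + N − H − X)/2 = (2·5 + 2 + 1 − 11 − 0)/2 = 2/2 = 1.
(Structurally: 0 ring(s) + 1 π bond(s) = 1.)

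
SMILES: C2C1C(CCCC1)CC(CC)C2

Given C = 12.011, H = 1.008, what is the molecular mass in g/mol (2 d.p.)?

166.31

Molecular formula: C12H22.
M = 12×12.011 + 22×1.008 = 166.31 g/mol.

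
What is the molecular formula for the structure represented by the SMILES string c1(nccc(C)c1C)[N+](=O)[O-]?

C7H8N2O2

Heavy atoms from the SMILES: 7 C, 2 N, 2 O.
Implicit hydrogens by atom environment:
  3 × C (aromatic): no H
  2 × C: 3 H each → 6
  2 × C (aromatic): 1 H each → 2
  1 × N (aromatic): no H
  1 × N (charge +1): no H
  1 × O: no H
  1 × O (charge -1): no H
  Total hydrogens = 8.
Molecular formula: C7H8N2O2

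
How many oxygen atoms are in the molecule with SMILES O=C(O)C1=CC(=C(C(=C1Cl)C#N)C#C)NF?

2

The symbol for oxygen appears 2 times in the SMILES.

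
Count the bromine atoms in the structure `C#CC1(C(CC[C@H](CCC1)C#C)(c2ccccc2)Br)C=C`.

1

The symbol for bromine appears 1 time in the SMILES.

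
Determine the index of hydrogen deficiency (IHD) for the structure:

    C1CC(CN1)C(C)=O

Molecular formula from the SMILES: C6H11NO.
DoU = (2C + 2 + N − H − X)/2 = (2·6 + 2 + 1 − 11 − 0)/2 = 4/2 = 2.
(Structurally: 1 ring(s) + 1 π bond(s) = 2.)

2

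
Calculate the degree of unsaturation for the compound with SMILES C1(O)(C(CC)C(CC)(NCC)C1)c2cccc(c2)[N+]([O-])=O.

6

Molecular formula from the SMILES: C16H24N2O3.
DoU = (2C + 2 + N − H − X)/2 = (2·16 + 2 + 2 − 24 − 0)/2 = 12/2 = 6.
(Structurally: 2 ring(s) + 4 π bond(s) = 6.)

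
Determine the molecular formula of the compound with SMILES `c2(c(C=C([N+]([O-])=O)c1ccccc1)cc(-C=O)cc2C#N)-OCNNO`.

C17H14N4O5

Heavy atoms from the SMILES: 17 C, 4 N, 5 O.
Implicit hydrogens by atom environment:
  7 × C (aromatic): 1 H each → 7
  5 × C (aromatic): no H
  3 × O: no H
  2 × C: 1 H each → 2
  2 × C: no H
  2 × N: 1 H each → 2
  1 × C: 2 H
  1 × N: no H
  1 × N (charge +1): no H
  1 × O: 1 H
  1 × O (charge -1): no H
  Total hydrogens = 14.
Molecular formula: C17H14N4O5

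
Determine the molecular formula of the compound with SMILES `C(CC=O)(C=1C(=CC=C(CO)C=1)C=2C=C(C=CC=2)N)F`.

Heavy atoms from the SMILES: 16 C, 1 F, 1 N, 2 O.
Implicit hydrogens by atom environment:
  7 × C (aromatic): 1 H each → 7
  5 × C (aromatic): no H
  2 × C: 2 H each → 4
  2 × C: 1 H each → 2
  1 × F: no H
  1 × N: 2 H
  1 × O: 1 H
  1 × O: no H
  Total hydrogens = 16.
Molecular formula: C16H16FNO2

C16H16FNO2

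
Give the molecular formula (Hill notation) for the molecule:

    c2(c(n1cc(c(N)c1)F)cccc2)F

Heavy atoms from the SMILES: 10 C, 2 F, 2 N.
Implicit hydrogens by atom environment:
  6 × C (aromatic): 1 H each → 6
  4 × C (aromatic): no H
  2 × F: no H
  1 × N: 2 H
  1 × N (aromatic): no H
  Total hydrogens = 8.
Molecular formula: C10H8F2N2

C10H8F2N2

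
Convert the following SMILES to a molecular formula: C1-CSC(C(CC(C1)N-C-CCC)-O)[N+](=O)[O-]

Heavy atoms from the SMILES: 11 C, 2 N, 3 O, 1 S.
Implicit hydrogens by atom environment:
  7 × C: 2 H each → 14
  3 × C: 1 H each → 3
  1 × C: 3 H
  1 × N: 1 H
  1 × N (charge +1): no H
  1 × O: 1 H
  1 × O: no H
  1 × O (charge -1): no H
  1 × S: no H
  Total hydrogens = 22.
Molecular formula: C11H22N2O3S

C11H22N2O3S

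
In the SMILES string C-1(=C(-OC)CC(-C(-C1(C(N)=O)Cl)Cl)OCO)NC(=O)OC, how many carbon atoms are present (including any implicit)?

11

The symbol for carbon appears 11 times in the SMILES. (Cl is a single chlorine, not C + l.)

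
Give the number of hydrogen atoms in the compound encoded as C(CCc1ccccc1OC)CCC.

Hydrogens are implicit in SMILES; fill each atom to its normal valence:
  5 × C: 2 H each → 10
  4 × C (aromatic): 1 H each → 4
  2 × C: 3 H each → 6
  2 × C (aromatic): no H
  1 × O: no H
  Total hydrogens = 20.

20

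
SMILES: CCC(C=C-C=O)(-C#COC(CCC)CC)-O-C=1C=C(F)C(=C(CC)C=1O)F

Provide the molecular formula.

Heavy atoms from the SMILES: 22 C, 2 F, 4 O.
Implicit hydrogens by atom environment:
  5 × C: 2 H each → 10
  5 × C (aromatic): no H
  4 × C: 3 H each → 12
  4 × C: 1 H each → 4
  3 × C: no H
  3 × O: no H
  2 × F: no H
  1 × C (aromatic): 1 H
  1 × O: 1 H
  Total hydrogens = 28.
Molecular formula: C22H28F2O4

C22H28F2O4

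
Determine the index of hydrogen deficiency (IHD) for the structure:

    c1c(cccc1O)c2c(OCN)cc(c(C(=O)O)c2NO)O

9

Molecular formula from the SMILES: C14H14N2O6.
DoU = (2C + 2 + N − H − X)/2 = (2·14 + 2 + 2 − 14 − 0)/2 = 18/2 = 9.
(Structurally: 2 ring(s) + 7 π bond(s) = 9.)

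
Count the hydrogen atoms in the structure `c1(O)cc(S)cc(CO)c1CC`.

12

Hydrogens are implicit in SMILES; fill each atom to its normal valence:
  4 × C (aromatic): no H
  2 × C: 2 H each → 4
  2 × C (aromatic): 1 H each → 2
  2 × O: 1 H each → 2
  1 × C: 3 H
  1 × S: 1 H
  Total hydrogens = 12.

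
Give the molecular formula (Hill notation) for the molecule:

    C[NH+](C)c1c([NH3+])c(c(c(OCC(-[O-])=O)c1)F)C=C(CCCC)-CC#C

Heavy atoms from the SMILES: 19 C, 1 F, 2 N, 3 O.
Implicit hydrogens by atom environment:
  5 × C: 2 H each → 10
  5 × C (aromatic): no H
  3 × C: 3 H each → 9
  3 × C: no H
  2 × C: 1 H each → 2
  2 × O: no H
  1 × C (aromatic): 1 H
  1 × F: no H
  1 × N (charge +1): 3 H
  1 × N (charge +1): 1 H
  1 × O (charge -1): no H
  Total hydrogens = 26.
Net charge +1.
Molecular formula: C19H26FN2O3+

C19H26FN2O3+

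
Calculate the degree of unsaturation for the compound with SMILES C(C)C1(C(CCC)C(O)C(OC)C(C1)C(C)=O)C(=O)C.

Molecular formula from the SMILES: C16H28O4.
DoU = (2C + 2 + N − H − X)/2 = (2·16 + 2 + 0 − 28 − 0)/2 = 6/2 = 3.
(Structurally: 1 ring(s) + 2 π bond(s) = 3.)

3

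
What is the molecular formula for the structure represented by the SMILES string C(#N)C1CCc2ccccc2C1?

Heavy atoms from the SMILES: 11 C, 1 N.
Implicit hydrogens by atom environment:
  4 × C (aromatic): 1 H each → 4
  3 × C: 2 H each → 6
  2 × C (aromatic): no H
  1 × C: 1 H
  1 × C: no H
  1 × N: no H
  Total hydrogens = 11.
Molecular formula: C11H11N

C11H11N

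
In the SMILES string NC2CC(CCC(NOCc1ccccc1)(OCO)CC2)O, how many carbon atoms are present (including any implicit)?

16

The symbol for carbon appears 16 times in the SMILES. Lowercase c denotes aromatic carbon and counts toward C.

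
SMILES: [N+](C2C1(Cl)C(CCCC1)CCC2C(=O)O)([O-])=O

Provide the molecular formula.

C11H16ClNO4

Heavy atoms from the SMILES: 11 C, 1 Cl, 1 N, 4 O.
Implicit hydrogens by atom environment:
  6 × C: 2 H each → 12
  3 × C: 1 H each → 3
  2 × C: no H
  2 × O: no H
  1 × Cl: no H
  1 × N (charge +1): no H
  1 × O: 1 H
  1 × O (charge -1): no H
  Total hydrogens = 16.
Molecular formula: C11H16ClNO4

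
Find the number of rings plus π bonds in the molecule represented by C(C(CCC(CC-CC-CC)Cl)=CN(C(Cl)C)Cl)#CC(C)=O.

4

Molecular formula from the SMILES: C17H26Cl3NO.
DoU = (2C + 2 + N − H − X)/2 = (2·17 + 2 + 1 − 26 − 3)/2 = 8/2 = 4.
(Structurally: 0 ring(s) + 4 π bond(s) = 4.)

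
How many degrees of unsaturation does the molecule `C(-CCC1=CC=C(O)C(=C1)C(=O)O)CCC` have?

Molecular formula from the SMILES: C13H18O3.
DoU = (2C + 2 + N − H − X)/2 = (2·13 + 2 + 0 − 18 − 0)/2 = 10/2 = 5.
(Structurally: 1 ring(s) + 4 π bond(s) = 5.)

5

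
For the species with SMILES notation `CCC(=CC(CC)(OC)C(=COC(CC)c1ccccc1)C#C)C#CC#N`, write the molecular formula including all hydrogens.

Heavy atoms from the SMILES: 24 C, 1 N, 2 O.
Implicit hydrogens by atom environment:
  7 × C: no H
  5 × C (aromatic): 1 H each → 5
  4 × C: 3 H each → 12
  4 × C: 1 H each → 4
  3 × C: 2 H each → 6
  2 × O: no H
  1 × C (aromatic): no H
  1 × N: no H
  Total hydrogens = 27.
Molecular formula: C24H27NO2

C24H27NO2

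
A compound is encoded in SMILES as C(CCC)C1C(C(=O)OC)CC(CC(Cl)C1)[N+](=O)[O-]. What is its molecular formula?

Heavy atoms from the SMILES: 13 C, 1 Cl, 1 N, 4 O.
Implicit hydrogens by atom environment:
  6 × C: 2 H each → 12
  4 × C: 1 H each → 4
  3 × O: no H
  2 × C: 3 H each → 6
  1 × C: no H
  1 × Cl: no H
  1 × N (charge +1): no H
  1 × O (charge -1): no H
  Total hydrogens = 22.
Molecular formula: C13H22ClNO4

C13H22ClNO4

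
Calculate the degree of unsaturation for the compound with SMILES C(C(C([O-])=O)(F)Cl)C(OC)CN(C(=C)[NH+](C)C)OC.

Molecular formula from the SMILES: C11H20ClFN2O4.
DoU = (2C + 2 + N − H − X)/2 = (2·11 + 2 + 2 − 20 − 2)/2 = 4/2 = 2.
(Structurally: 0 ring(s) + 2 π bond(s) = 2.)

2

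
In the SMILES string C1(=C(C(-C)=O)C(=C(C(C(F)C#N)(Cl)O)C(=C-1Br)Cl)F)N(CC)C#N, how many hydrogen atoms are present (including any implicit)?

10

Hydrogens are implicit in SMILES; fill each atom to its normal valence:
  6 × C (aromatic): no H
  4 × C: no H
  3 × N: no H
  2 × C: 3 H each → 6
  2 × Cl: no H
  2 × F: no H
  1 × Br: no H
  1 × C: 2 H
  1 × C: 1 H
  1 × O: 1 H
  1 × O: no H
  Total hydrogens = 10.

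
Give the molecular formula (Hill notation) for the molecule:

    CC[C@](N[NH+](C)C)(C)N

Heavy atoms from the SMILES: 6 C, 3 N.
Implicit hydrogens by atom environment:
  4 × C: 3 H each → 12
  1 × C: 2 H
  1 × C: no H
  1 × N: 2 H
  1 × N: 1 H
  1 × N (charge +1): 1 H
  Total hydrogens = 18.
Net charge +1.
Molecular formula: C6H18N3+

C6H18N3+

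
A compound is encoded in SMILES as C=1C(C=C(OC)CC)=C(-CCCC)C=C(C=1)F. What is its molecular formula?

Heavy atoms from the SMILES: 15 C, 1 F, 1 O.
Implicit hydrogens by atom environment:
  4 × C: 2 H each → 8
  3 × C: 3 H each → 9
  3 × C (aromatic): 1 H each → 3
  3 × C (aromatic): no H
  1 × C: 1 H
  1 × C: no H
  1 × F: no H
  1 × O: no H
  Total hydrogens = 21.
Molecular formula: C15H21FO

C15H21FO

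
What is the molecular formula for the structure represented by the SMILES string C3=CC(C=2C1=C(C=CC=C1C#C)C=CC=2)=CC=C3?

C18H12

Heavy atoms from the SMILES: 18 C.
Implicit hydrogens by atom environment:
  11 × C (aromatic): 1 H each → 11
  5 × C (aromatic): no H
  1 × C: 1 H
  1 × C: no H
  Total hydrogens = 12.
Molecular formula: C18H12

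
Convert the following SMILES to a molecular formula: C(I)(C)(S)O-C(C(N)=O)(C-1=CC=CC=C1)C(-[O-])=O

C11H11INO4S-

Heavy atoms from the SMILES: 11 C, 1 I, 1 N, 4 O, 1 S.
Implicit hydrogens by atom environment:
  5 × C (aromatic): 1 H each → 5
  4 × C: no H
  3 × O: no H
  1 × C: 3 H
  1 × C (aromatic): no H
  1 × I: no H
  1 × N: 2 H
  1 × O (charge -1): no H
  1 × S: 1 H
  Total hydrogens = 11.
Net charge -1.
Molecular formula: C11H11INO4S-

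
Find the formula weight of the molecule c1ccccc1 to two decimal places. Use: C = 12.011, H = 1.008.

78.11

Molecular formula: C6H6.
M = 6×12.011 + 6×1.008 = 78.11 g/mol.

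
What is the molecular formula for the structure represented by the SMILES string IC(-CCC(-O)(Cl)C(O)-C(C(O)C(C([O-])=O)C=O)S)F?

C10H14ClFIO6S-

Heavy atoms from the SMILES: 10 C, 1 Cl, 1 F, 1 I, 6 O, 1 S.
Implicit hydrogens by atom environment:
  6 × C: 1 H each → 6
  3 × O: 1 H each → 3
  2 × C: 2 H each → 4
  2 × C: no H
  2 × O: no H
  1 × Cl: no H
  1 × F: no H
  1 × I: no H
  1 × O (charge -1): no H
  1 × S: 1 H
  Total hydrogens = 14.
Net charge -1.
Molecular formula: C10H14ClFIO6S-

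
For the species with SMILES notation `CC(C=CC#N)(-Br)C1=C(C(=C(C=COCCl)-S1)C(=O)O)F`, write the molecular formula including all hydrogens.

C13H10BrClFNO3S

Heavy atoms from the SMILES: 1 Br, 13 C, 1 Cl, 1 F, 1 N, 3 O, 1 S.
Implicit hydrogens by atom environment:
  4 × C: 1 H each → 4
  4 × C (aromatic): no H
  3 × C: no H
  2 × O: no H
  1 × Br: no H
  1 × C: 3 H
  1 × C: 2 H
  1 × Cl: no H
  1 × F: no H
  1 × N: no H
  1 × O: 1 H
  1 × S (aromatic): no H
  Total hydrogens = 10.
Molecular formula: C13H10BrClFNO3S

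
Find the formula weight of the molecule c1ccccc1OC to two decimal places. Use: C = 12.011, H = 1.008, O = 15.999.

108.14

Molecular formula: C7H8O.
M = 7×12.011 + 8×1.008 + 1×15.999 = 108.14 g/mol.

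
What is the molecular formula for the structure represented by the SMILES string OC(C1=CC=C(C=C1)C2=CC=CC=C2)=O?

Heavy atoms from the SMILES: 13 C, 2 O.
Implicit hydrogens by atom environment:
  9 × C (aromatic): 1 H each → 9
  3 × C (aromatic): no H
  1 × C: no H
  1 × O: 1 H
  1 × O: no H
  Total hydrogens = 10.
Molecular formula: C13H10O2

C13H10O2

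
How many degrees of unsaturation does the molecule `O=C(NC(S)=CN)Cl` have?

Molecular formula from the SMILES: C3H5ClN2OS.
DoU = (2C + 2 + N − H − X)/2 = (2·3 + 2 + 2 − 5 − 1)/2 = 4/2 = 2.
(Structurally: 0 ring(s) + 2 π bond(s) = 2.)

2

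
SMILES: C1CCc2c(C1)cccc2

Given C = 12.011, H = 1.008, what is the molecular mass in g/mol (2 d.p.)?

132.21

Molecular formula: C10H12.
M = 10×12.011 + 12×1.008 = 132.21 g/mol.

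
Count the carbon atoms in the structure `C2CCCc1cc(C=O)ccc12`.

The symbol for carbon appears 11 times in the SMILES. Lowercase c denotes aromatic carbon and counts toward C.

11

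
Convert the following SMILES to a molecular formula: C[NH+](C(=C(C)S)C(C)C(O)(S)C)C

Heavy atoms from the SMILES: 9 C, 1 N, 1 O, 2 S.
Implicit hydrogens by atom environment:
  5 × C: 3 H each → 15
  3 × C: no H
  2 × S: 1 H each → 2
  1 × C: 1 H
  1 × N (charge +1): 1 H
  1 × O: 1 H
  Total hydrogens = 20.
Net charge +1.
Molecular formula: C9H20NOS2+

C9H20NOS2+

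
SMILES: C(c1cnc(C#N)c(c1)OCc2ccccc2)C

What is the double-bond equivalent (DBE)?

10

Molecular formula from the SMILES: C15H14N2O.
DoU = (2C + 2 + N − H − X)/2 = (2·15 + 2 + 2 − 14 − 0)/2 = 20/2 = 10.
(Structurally: 2 ring(s) + 8 π bond(s) = 10.)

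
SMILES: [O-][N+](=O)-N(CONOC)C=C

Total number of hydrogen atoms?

Hydrogens are implicit in SMILES; fill each atom to its normal valence:
  3 × O: no H
  2 × C: 2 H each → 4
  1 × C: 3 H
  1 × C: 1 H
  1 × N: 1 H
  1 × N: no H
  1 × N (charge +1): no H
  1 × O (charge -1): no H
  Total hydrogens = 9.

9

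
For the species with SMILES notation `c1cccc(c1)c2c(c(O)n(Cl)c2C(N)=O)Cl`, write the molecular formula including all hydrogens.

C11H8Cl2N2O2

Heavy atoms from the SMILES: 11 C, 2 Cl, 2 N, 2 O.
Implicit hydrogens by atom environment:
  5 × C (aromatic): 1 H each → 5
  5 × C (aromatic): no H
  2 × Cl: no H
  1 × C: no H
  1 × N: 2 H
  1 × N (aromatic): no H
  1 × O: 1 H
  1 × O: no H
  Total hydrogens = 8.
Molecular formula: C11H8Cl2N2O2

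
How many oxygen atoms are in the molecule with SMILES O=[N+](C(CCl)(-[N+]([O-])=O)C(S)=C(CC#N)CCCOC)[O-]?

5

The symbol for oxygen appears 5 times in the SMILES.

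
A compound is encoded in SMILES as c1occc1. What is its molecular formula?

C4H4O

Heavy atoms from the SMILES: 4 C, 1 O.
Implicit hydrogens by atom environment:
  4 × C (aromatic): 1 H each → 4
  1 × O (aromatic): no H
  Total hydrogens = 4.
Molecular formula: C4H4O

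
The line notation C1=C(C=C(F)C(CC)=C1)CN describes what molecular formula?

C9H12FN

Heavy atoms from the SMILES: 9 C, 1 F, 1 N.
Implicit hydrogens by atom environment:
  3 × C (aromatic): 1 H each → 3
  3 × C (aromatic): no H
  2 × C: 2 H each → 4
  1 × C: 3 H
  1 × F: no H
  1 × N: 2 H
  Total hydrogens = 12.
Molecular formula: C9H12FN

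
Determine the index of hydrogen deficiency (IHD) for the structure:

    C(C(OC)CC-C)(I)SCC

0

Molecular formula from the SMILES: C8H17IOS.
DoU = (2C + 2 + N − H − X)/2 = (2·8 + 2 + 0 − 17 − 1)/2 = 0/2 = 0.
(Structurally: 0 ring(s) + 0 π bond(s) = 0.)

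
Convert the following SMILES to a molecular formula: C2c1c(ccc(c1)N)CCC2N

Heavy atoms from the SMILES: 10 C, 2 N.
Implicit hydrogens by atom environment:
  3 × C: 2 H each → 6
  3 × C (aromatic): 1 H each → 3
  3 × C (aromatic): no H
  2 × N: 2 H each → 4
  1 × C: 1 H
  Total hydrogens = 14.
Molecular formula: C10H14N2

C10H14N2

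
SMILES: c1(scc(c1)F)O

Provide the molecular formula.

C4H3FOS

Heavy atoms from the SMILES: 4 C, 1 F, 1 O, 1 S.
Implicit hydrogens by atom environment:
  2 × C (aromatic): 1 H each → 2
  2 × C (aromatic): no H
  1 × F: no H
  1 × O: 1 H
  1 × S (aromatic): no H
  Total hydrogens = 3.
Molecular formula: C4H3FOS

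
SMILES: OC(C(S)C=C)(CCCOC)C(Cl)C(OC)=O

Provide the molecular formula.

C11H19ClO4S

Heavy atoms from the SMILES: 11 C, 1 Cl, 4 O, 1 S.
Implicit hydrogens by atom environment:
  4 × C: 2 H each → 8
  3 × C: 1 H each → 3
  3 × O: no H
  2 × C: 3 H each → 6
  2 × C: no H
  1 × Cl: no H
  1 × O: 1 H
  1 × S: 1 H
  Total hydrogens = 19.
Molecular formula: C11H19ClO4S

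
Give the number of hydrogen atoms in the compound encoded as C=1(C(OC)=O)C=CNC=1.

Hydrogens are implicit in SMILES; fill each atom to its normal valence:
  3 × C (aromatic): 1 H each → 3
  2 × O: no H
  1 × C: 3 H
  1 × C (aromatic): no H
  1 × C: no H
  1 × N (aromatic): 1 H
  Total hydrogens = 7.

7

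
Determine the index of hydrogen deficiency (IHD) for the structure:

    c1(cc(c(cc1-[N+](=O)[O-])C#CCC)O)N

7

Molecular formula from the SMILES: C10H10N2O3.
DoU = (2C + 2 + N − H − X)/2 = (2·10 + 2 + 2 − 10 − 0)/2 = 14/2 = 7.
(Structurally: 1 ring(s) + 6 π bond(s) = 7.)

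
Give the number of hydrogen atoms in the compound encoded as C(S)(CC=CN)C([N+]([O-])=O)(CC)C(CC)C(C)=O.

Hydrogens are implicit in SMILES; fill each atom to its normal valence:
  4 × C: 1 H each → 4
  3 × C: 3 H each → 9
  3 × C: 2 H each → 6
  2 × C: no H
  2 × O: no H
  1 × N: 2 H
  1 × N (charge +1): no H
  1 × O (charge -1): no H
  1 × S: 1 H
  Total hydrogens = 22.

22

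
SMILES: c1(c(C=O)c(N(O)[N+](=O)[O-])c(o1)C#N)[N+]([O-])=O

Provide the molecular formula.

Heavy atoms from the SMILES: 6 C, 4 N, 7 O.
Implicit hydrogens by atom environment:
  4 × C (aromatic): no H
  3 × O: no H
  2 × N (charge +1): no H
  2 × N: no H
  2 × O (charge -1): no H
  1 × C: 1 H
  1 × C: no H
  1 × O: 1 H
  1 × O (aromatic): no H
  Total hydrogens = 2.
Molecular formula: C6H2N4O7

C6H2N4O7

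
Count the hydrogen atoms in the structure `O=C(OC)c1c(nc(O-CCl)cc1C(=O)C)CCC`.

Hydrogens are implicit in SMILES; fill each atom to its normal valence:
  4 × C (aromatic): no H
  4 × O: no H
  3 × C: 3 H each → 9
  3 × C: 2 H each → 6
  2 × C: no H
  1 × C (aromatic): 1 H
  1 × Cl: no H
  1 × N (aromatic): no H
  Total hydrogens = 16.

16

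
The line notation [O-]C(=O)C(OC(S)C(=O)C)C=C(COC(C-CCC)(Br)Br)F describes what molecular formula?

C13H18Br2FO5S-

Heavy atoms from the SMILES: 2 Br, 13 C, 1 F, 5 O, 1 S.
Implicit hydrogens by atom environment:
  4 × C: 2 H each → 8
  4 × C: no H
  4 × O: no H
  3 × C: 1 H each → 3
  2 × Br: no H
  2 × C: 3 H each → 6
  1 × F: no H
  1 × O (charge -1): no H
  1 × S: 1 H
  Total hydrogens = 18.
Net charge -1.
Molecular formula: C13H18Br2FO5S-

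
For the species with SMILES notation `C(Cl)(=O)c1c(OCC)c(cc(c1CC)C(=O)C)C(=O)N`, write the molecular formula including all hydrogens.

Heavy atoms from the SMILES: 14 C, 1 Cl, 1 N, 4 O.
Implicit hydrogens by atom environment:
  5 × C (aromatic): no H
  4 × O: no H
  3 × C: 3 H each → 9
  3 × C: no H
  2 × C: 2 H each → 4
  1 × C (aromatic): 1 H
  1 × Cl: no H
  1 × N: 2 H
  Total hydrogens = 16.
Molecular formula: C14H16ClNO4

C14H16ClNO4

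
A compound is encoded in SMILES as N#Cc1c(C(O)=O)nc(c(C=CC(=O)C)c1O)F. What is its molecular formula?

Heavy atoms from the SMILES: 11 C, 1 F, 2 N, 4 O.
Implicit hydrogens by atom environment:
  5 × C (aromatic): no H
  3 × C: no H
  2 × C: 1 H each → 2
  2 × O: 1 H each → 2
  2 × O: no H
  1 × C: 3 H
  1 × F: no H
  1 × N (aromatic): no H
  1 × N: no H
  Total hydrogens = 7.
Molecular formula: C11H7FN2O4

C11H7FN2O4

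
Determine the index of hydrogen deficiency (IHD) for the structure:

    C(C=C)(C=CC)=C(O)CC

3

Molecular formula from the SMILES: C9H14O.
DoU = (2C + 2 + N − H − X)/2 = (2·9 + 2 + 0 − 14 − 0)/2 = 6/2 = 3.
(Structurally: 0 ring(s) + 3 π bond(s) = 3.)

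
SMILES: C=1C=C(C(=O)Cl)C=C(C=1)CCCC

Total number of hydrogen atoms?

Hydrogens are implicit in SMILES; fill each atom to its normal valence:
  4 × C (aromatic): 1 H each → 4
  3 × C: 2 H each → 6
  2 × C (aromatic): no H
  1 × C: 3 H
  1 × C: no H
  1 × Cl: no H
  1 × O: no H
  Total hydrogens = 13.

13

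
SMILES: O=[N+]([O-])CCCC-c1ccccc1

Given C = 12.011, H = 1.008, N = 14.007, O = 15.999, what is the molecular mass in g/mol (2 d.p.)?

179.22

Molecular formula: C10H13NO2.
M = 10×12.011 + 13×1.008 + 1×14.007 + 2×15.999 = 179.22 g/mol.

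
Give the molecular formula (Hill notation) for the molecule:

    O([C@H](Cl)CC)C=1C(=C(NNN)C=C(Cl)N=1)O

Heavy atoms from the SMILES: 8 C, 2 Cl, 4 N, 2 O.
Implicit hydrogens by atom environment:
  4 × C (aromatic): no H
  2 × Cl: no H
  2 × N: 1 H each → 2
  1 × C: 3 H
  1 × C: 2 H
  1 × C (aromatic): 1 H
  1 × C: 1 H
  1 × N: 2 H
  1 × N (aromatic): no H
  1 × O: 1 H
  1 × O: no H
  Total hydrogens = 12.
Molecular formula: C8H12Cl2N4O2

C8H12Cl2N4O2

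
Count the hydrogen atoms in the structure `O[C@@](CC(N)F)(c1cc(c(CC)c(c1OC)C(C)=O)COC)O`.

24

Hydrogens are implicit in SMILES; fill each atom to its normal valence:
  5 × C (aromatic): no H
  4 × C: 3 H each → 12
  3 × C: 2 H each → 6
  3 × O: no H
  2 × C: no H
  2 × O: 1 H each → 2
  1 × C (aromatic): 1 H
  1 × C: 1 H
  1 × F: no H
  1 × N: 2 H
  Total hydrogens = 24.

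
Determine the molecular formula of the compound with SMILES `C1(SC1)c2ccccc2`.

C8H8S

Heavy atoms from the SMILES: 8 C, 1 S.
Implicit hydrogens by atom environment:
  5 × C (aromatic): 1 H each → 5
  1 × C: 2 H
  1 × C: 1 H
  1 × C (aromatic): no H
  1 × S: no H
  Total hydrogens = 8.
Molecular formula: C8H8S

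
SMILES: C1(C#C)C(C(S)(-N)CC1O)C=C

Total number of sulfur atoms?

The symbol for sulfur appears 1 time in the SMILES.

1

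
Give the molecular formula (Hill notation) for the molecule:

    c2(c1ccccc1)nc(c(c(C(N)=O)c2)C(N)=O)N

Heavy atoms from the SMILES: 13 C, 4 N, 2 O.
Implicit hydrogens by atom environment:
  6 × C (aromatic): 1 H each → 6
  5 × C (aromatic): no H
  3 × N: 2 H each → 6
  2 × C: no H
  2 × O: no H
  1 × N (aromatic): no H
  Total hydrogens = 12.
Molecular formula: C13H12N4O2

C13H12N4O2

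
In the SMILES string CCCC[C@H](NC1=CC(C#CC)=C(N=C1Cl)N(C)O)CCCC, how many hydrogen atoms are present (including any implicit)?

28

Hydrogens are implicit in SMILES; fill each atom to its normal valence:
  6 × C: 2 H each → 12
  4 × C: 3 H each → 12
  4 × C (aromatic): no H
  2 × C: no H
  1 × C (aromatic): 1 H
  1 × C: 1 H
  1 × Cl: no H
  1 × N: 1 H
  1 × N (aromatic): no H
  1 × N: no H
  1 × O: 1 H
  Total hydrogens = 28.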